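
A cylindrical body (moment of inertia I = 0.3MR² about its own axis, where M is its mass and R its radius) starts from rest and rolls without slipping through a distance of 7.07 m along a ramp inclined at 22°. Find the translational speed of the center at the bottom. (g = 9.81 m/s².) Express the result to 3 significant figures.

v ≈ 6.32 m/s

With I = 0.3MR², the ratio k = I/(MR²) is 0.3.
The rolling condition ω = v/R makes the rotational term ½I(v/R)² = ½kMv², so KE_total = ½(1+k)Mv² = (13/20)Mv².
The vertical drop is h = L sinθ = 7.07 × sin22° = 2.648 m.
Energy conservation: Mgh = (13/20)Mv², so v = √(2gh/(1+k)) = √(2 × 9.81 × 2.648 / 1.3) ≈ 6.32 m/s.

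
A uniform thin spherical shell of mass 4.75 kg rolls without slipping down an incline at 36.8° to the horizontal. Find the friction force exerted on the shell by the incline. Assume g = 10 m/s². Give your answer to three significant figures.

For this body I = (2/3)MR², i.e. k = I/(MR²) = 2/3.
Along the incline Mg sinθ − f = Ma, and torque about the center fR = Iα = kMR²(a/R) gives f = kMa.
Combining, a = g sinθ/(1+k) and f = kMa = kMg sinθ/(1+k).
f = (2/3) × 4.75 × 10 × sin36.8° / 1.667 ≈ 11.4 N.

f ≈ 11.4 N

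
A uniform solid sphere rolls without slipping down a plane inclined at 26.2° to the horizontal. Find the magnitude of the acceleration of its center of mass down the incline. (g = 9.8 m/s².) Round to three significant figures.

a ≈ 3.09 m/s²

The moment of inertia is (2/5)MR², giving k ≡ I/(MR²) = 0.4.
Newton's second law down the slope: Mg sinθ − f = Ma. The torque equation fR = Iα (with α = a/R) gives f = kMa.
Eliminating f: Mg sinθ = (1+k)Ma, so a = g sinθ/(1+k) = 9.8 × sin26.2° / 1.4 ≈ 3.09 m/s².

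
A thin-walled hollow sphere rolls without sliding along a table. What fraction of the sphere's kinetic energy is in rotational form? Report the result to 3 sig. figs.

For this body I = (2/3)MR², i.e. k = I/(MR²) = 2/3.
Since ω = v/R, the translational part is ½Mv² and the rotational part is ½I(v/R)² = ½kMv²; the total is ½(1+k)Mv².
The rotational fraction is therefore k/(1+k) = (2/3)/1.667 ≈ 0.400.

fraction ≈ 0.400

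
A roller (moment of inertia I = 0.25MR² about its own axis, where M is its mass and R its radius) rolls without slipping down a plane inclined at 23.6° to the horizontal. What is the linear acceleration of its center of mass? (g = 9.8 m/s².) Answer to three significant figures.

a ≈ 3.14 m/s²

For this body I = 0.25MR², i.e. k = I/(MR²) = 0.25.
Along the incline Mg sinθ − f = Ma, and torque about the center fR = Iα = kMR²(a/R) gives f = kMa.
Eliminating f: Mg sinθ = (1+k)Ma, so a = g sinθ/(1+k) = 9.8 × sin23.6° / 1.25 ≈ 3.14 m/s².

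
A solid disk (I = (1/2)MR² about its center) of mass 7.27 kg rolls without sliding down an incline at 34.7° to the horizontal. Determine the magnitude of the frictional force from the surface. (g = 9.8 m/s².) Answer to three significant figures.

For this body I = (1/2)MR², i.e. k = I/(MR²) = 0.5.
Along the incline Mg sinθ − f = Ma, and torque about the center fR = Iα = kMR²(a/R) gives f = kMa.
Combining, a = g sinθ/(1+k) and f = kMa = kMg sinθ/(1+k).
f = 0.5 × 7.27 × 9.8 × sin34.7° / 1.5 ≈ 13.5 N.

f ≈ 13.5 N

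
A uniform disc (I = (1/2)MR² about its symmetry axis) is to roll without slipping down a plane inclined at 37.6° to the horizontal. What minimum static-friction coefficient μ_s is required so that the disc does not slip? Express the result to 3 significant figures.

μ_min ≈ 0.257

For this body I = (1/2)MR², i.e. k = I/(MR²) = 0.5.
Translational: Mg sinθ − f = Ma. Rotational about the CM: fR = Iα = kMRa, so f = kMa.
These give a = g sinθ/(1+k) and the required friction f = kMg sinθ/(1+k).
The normal force is N = Mg cosθ, so μ_min = f/N = k tanθ/(1+k).
μ_min = 0.5 × tan37.6° / 1.5 ≈ 0.257.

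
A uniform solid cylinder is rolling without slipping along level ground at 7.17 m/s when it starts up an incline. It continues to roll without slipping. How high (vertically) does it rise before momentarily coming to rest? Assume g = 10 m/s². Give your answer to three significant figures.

h ≈ 3.86 m

Here I = (1/2)MR², so the shape factor k = I/(MR²) = 0.5.
Since it rolls without slipping, ω = v/R and KE = ½Mv² + ½Iω² = ½(1+k)Mv² = (3/4)Mv².
At the top the kinetic energy is zero, so (3/4)Mv₀² = Mgh.
Thus h = (1+k)v₀²/(2g) = 1.5 × 7.17² / (2 × 10) ≈ 3.86 m.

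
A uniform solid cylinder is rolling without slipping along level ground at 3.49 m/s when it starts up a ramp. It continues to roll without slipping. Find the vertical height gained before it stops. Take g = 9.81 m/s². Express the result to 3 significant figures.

The moment of inertia is (1/2)MR², giving k ≡ I/(MR²) = 0.5.
Pure rolling means v = ωR; then KE = ½Mv² + ½I(v/R)² = ½(1+k)Mv² = (3/4)Mv².
At the top the kinetic energy is zero, so (3/4)Mv₀² = Mgh.
Thus h = (1+k)v₀²/(2g) = 1.5 × 3.49² / (2 × 9.81) ≈ 0.931 m.

h ≈ 0.931 m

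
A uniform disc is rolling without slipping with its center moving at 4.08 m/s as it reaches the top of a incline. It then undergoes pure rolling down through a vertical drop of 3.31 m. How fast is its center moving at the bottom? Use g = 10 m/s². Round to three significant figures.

With I = (1/2)MR², the ratio k = I/(MR²) is 0.5.
Since it rolls without slipping, ω = v/R and KE = ½Mv² + ½Iω² = ½(1+k)Mv² = (3/4)Mv².
Energy conservation: (3/4)Mv₀² + Mgh = (3/4)Mv², so v² = v₀² + 2gh/(1+k).
v = √(4.08² + 2×10×3.31/1.5) = √60.78 ≈ 7.80 m/s.

v ≈ 7.80 m/s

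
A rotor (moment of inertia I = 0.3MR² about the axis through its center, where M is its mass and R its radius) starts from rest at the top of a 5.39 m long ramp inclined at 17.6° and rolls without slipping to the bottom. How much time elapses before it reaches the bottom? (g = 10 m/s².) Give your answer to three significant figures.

With I = 0.3MR², the ratio k = I/(MR²) is 0.3.
Along the incline Mg sinθ − f = Ma, and torque about the center fR = Iα = kMR²(a/R) gives f = kMa.
Hence a = g sinθ/(1+k) = 10×sin17.6°/1.3 = 2.326 m/s².
Starting from rest, L = ½at², so t = √(2L/a) = √(2×5.39/2.326) ≈ 2.15 s.

t ≈ 2.15 s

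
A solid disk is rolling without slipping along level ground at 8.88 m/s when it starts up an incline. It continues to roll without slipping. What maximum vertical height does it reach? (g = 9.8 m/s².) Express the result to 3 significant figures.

With I = (1/2)MR², the ratio k = I/(MR²) is 0.5.
Rolling without slipping gives ω = v/R, so the total kinetic energy is ½Mv² + ½Iω² = ½(1+k)Mv² = (3/4)Mv².
At the top the kinetic energy is zero, so (3/4)Mv₀² = Mgh.
Thus h = (1+k)v₀²/(2g) = 1.5 × 8.88² / (2 × 9.8) ≈ 6.03 m.

h ≈ 6.03 m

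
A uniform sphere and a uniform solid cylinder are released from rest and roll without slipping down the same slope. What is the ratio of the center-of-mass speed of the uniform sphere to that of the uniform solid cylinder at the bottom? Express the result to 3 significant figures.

Each satisfies Mgh = ½(1+k)Mv² with k = I/(MR²), so v ∝ 1/√(1+k).
For the uniform sphere k = 0.4; for the uniform solid cylinder k = 0.5.
v₁/v₂ = √((1+k₂)/(1+k₁)) = √(1.5/1.4) ≈ 1.04.

v_ratio ≈ 1.04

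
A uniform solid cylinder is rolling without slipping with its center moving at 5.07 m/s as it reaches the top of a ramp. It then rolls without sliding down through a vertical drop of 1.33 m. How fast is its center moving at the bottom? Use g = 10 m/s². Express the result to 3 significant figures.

v ≈ 6.59 m/s

Here I = (1/2)MR², so the shape factor k = I/(MR²) = 0.5.
Since it rolls without slipping, ω = v/R and KE = ½Mv² + ½Iω² = ½(1+k)Mv² = (3/4)Mv².
Energy conservation: (3/4)Mv₀² + Mgh = (3/4)Mv², so v² = v₀² + 2gh/(1+k).
v = √(5.07² + 2×10×1.33/1.5) = √43.44 ≈ 6.59 m/s.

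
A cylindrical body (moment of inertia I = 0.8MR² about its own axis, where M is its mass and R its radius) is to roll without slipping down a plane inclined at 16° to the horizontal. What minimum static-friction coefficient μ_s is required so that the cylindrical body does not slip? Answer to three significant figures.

μ_min ≈ 0.127

The moment of inertia is 0.8MR², giving k ≡ I/(MR²) = 0.8.
Newton's second law down the slope: Mg sinθ − f = Ma. The torque equation fR = Iα (with α = a/R) gives f = kMa.
These give a = g sinθ/(1+k) and the required friction f = kMg sinθ/(1+k).
The normal force is N = Mg cosθ, so μ_min = f/N = k tanθ/(1+k).
μ_min = 0.8 × tan16° / 1.8 ≈ 0.127.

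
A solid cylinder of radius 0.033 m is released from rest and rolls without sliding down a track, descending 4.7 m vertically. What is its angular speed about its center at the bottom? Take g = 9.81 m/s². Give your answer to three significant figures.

With I = (1/2)MR², the ratio k = I/(MR²) is 0.5.
Pure rolling means v = ωR; then KE = ½Mv² + ½I(v/R)² = ½(1+k)Mv² = (3/4)Mv².
Energy conservation Mgh = ½(1+k)Mv² gives v = √(2gh/(1+k)) = √(2 × 9.81 × 4.7 / 1.5) = 7.841 m/s.
Then ω = v/R = 7.841 / 0.033 ≈ 238 rad/s.

ω ≈ 238 rad/s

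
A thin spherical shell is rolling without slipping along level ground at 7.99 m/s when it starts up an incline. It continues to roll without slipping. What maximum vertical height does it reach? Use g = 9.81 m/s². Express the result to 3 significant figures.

h ≈ 5.42 m

With I = (2/3)MR², the ratio k = I/(MR²) is 2/3.
Pure rolling means v = ωR; then KE = ½Mv² + ½I(v/R)² = ½(1+k)Mv² = (5/6)Mv².
All of this converts to potential energy at the highest point: (5/6)Mv₀² = Mgh.
Thus h = (1+k)v₀²/(2g) = 1.667 × 7.99² / (2 × 9.81) ≈ 5.42 m.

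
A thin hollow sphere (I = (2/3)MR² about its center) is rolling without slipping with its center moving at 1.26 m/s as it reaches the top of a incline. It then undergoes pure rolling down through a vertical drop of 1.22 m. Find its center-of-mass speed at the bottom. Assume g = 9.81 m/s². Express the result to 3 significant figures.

The moment of inertia is (2/3)MR², giving k ≡ I/(MR²) = 2/3.
Since it rolls without slipping, ω = v/R and KE = ½Mv² + ½Iω² = ½(1+k)Mv² = (5/6)Mv².
Energy conservation: (5/6)Mv₀² + Mgh = (5/6)Mv², so v² = v₀² + 2gh/(1+k).
v = √(1.26² + 2×9.81×1.22/1.667) = √15.95 ≈ 3.99 m/s.

v ≈ 3.99 m/s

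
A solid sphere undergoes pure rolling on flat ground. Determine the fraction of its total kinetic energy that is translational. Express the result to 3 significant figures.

fraction ≈ 0.714

Here I = (2/5)MR², so the shape factor k = I/(MR²) = 0.4.
With ω = v/R, KE_trans = ½Mv² and KE_rot = ½Iω² = ½kMv², so KE_total = ½(1+k)Mv².
The translational fraction is therefore 1/(1+k) = 1/1.4 ≈ 0.714.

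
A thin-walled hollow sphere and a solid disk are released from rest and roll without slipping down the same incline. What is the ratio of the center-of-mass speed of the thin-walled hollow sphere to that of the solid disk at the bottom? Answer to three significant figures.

v_ratio ≈ 0.949

Each satisfies Mgh = ½(1+k)Mv² with k = I/(MR²), so v ∝ 1/√(1+k).
For the thin-walled hollow sphere k = 2/3; for the solid disk k = 0.5.
v₁/v₂ = √((1+k₂)/(1+k₁)) = √(1.5/1.667) ≈ 0.949.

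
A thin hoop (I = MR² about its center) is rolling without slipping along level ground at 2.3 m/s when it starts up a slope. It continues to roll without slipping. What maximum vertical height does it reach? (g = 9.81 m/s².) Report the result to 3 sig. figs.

h ≈ 0.539 m

The moment of inertia is MR², giving k ≡ I/(MR²) = 1.
The rolling condition ω = v/R makes the rotational term ½I(v/R)² = ½kMv², so KE_total = ½(1+k)Mv² = Mv².
At the top the kinetic energy is zero, so Mv₀² = Mgh.
Thus h = (1+k)v₀²/(2g) = 2 × 2.3² / (2 × 9.81) ≈ 0.539 m.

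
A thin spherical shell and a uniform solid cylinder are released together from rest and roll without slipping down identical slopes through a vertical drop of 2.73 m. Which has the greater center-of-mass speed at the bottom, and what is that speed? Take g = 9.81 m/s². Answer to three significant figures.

For rolling without slipping, Mgh = ½(1+k)Mv² where k = I/(MR²), so v = √(2gh/(1+k)).
Thin spherical shell: k = 2/3, giving v = √(2×9.81×2.73/1.667) = 5.669 m/s.
Uniform solid cylinder: k = 0.5, giving v = √(2×9.81×2.73/1.5) = 5.976 m/s.
The smaller k wins: the uniform solid cylinder, at ≈ 5.98 m/s.

the uniform solid cylinder, at v ≈ 5.98 m/s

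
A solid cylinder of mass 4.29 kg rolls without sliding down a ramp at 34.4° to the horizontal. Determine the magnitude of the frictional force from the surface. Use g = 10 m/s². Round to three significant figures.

f ≈ 8.08 N

For this body I = (1/2)MR², i.e. k = I/(MR²) = 0.5.
Newton's second law down the slope: Mg sinθ − f = Ma. The torque equation fR = Iα (with α = a/R) gives f = kMa.
Combining, a = g sinθ/(1+k) and f = kMa = kMg sinθ/(1+k).
f = 0.5 × 4.29 × 10 × sin34.4° / 1.5 ≈ 8.08 N.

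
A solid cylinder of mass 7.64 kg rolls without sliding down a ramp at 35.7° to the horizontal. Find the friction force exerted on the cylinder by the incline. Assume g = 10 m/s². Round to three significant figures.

f ≈ 14.9 N

For this body I = (1/2)MR², i.e. k = I/(MR²) = 0.5.
Translational: Mg sinθ − f = Ma. Rotational about the CM: fR = Iα = kMRa, so f = kMa.
Combining, a = g sinθ/(1+k) and f = kMa = kMg sinθ/(1+k).
f = 0.5 × 7.64 × 10 × sin35.7° / 1.5 ≈ 14.9 N.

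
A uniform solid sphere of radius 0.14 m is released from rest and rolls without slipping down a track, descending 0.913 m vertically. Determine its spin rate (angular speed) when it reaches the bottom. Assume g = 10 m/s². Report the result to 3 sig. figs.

ω ≈ 25.8 rad/s

Here I = (2/5)MR², so the shape factor k = I/(MR²) = 0.4.
Rolling without slipping gives ω = v/R, so the total kinetic energy is ½Mv² + ½Iω² = ½(1+k)Mv² = (7/10)Mv².
Energy conservation Mgh = ½(1+k)Mv² gives v = √(2gh/(1+k)) = √(2 × 10 × 0.913 / 1.4) = 3.611 m/s.
The angular speed follows from ω = v/R = 3.611/0.14 ≈ 25.8 rad/s.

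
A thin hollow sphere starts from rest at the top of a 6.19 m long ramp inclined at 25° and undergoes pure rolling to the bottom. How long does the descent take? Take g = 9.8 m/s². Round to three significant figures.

For this body I = (2/3)MR², i.e. k = I/(MR²) = 2/3.
Along the incline Mg sinθ − f = Ma, and torque about the center fR = Iα = kMR²(a/R) gives f = kMa.
Hence a = g sinθ/(1+k) = 9.8×sin25°/1.667 = 2.485 m/s².
Starting from rest, L = ½at², so t = √(2L/a) = √(2×6.19/2.485) ≈ 2.23 s.

t ≈ 2.23 s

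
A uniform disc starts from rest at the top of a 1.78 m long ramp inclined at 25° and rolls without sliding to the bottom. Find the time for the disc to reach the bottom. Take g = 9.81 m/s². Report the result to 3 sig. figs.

t ≈ 1.13 s

With I = (1/2)MR², the ratio k = I/(MR²) is 0.5.
Newton's second law down the slope: Mg sinθ − f = Ma. The torque equation fR = Iα (with α = a/R) gives f = kMa.
Hence a = g sinθ/(1+k) = 9.81×sin25°/1.5 = 2.764 m/s².
With constant a from rest, t = √(2L/a) = √(2·1.78/2.764) ≈ 1.13 s.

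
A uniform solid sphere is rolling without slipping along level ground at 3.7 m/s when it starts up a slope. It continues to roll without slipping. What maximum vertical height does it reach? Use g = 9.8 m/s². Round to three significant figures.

The moment of inertia is (2/5)MR², giving k ≡ I/(MR²) = 0.4.
Pure rolling means v = ωR; then KE = ½Mv² + ½I(v/R)² = ½(1+k)Mv² = (7/10)Mv².
At the top the kinetic energy is zero, so (7/10)Mv₀² = Mgh.
Thus h = (1+k)v₀²/(2g) = 1.4 × 3.7² / (2 × 9.8) ≈ 0.978 m.

h ≈ 0.978 m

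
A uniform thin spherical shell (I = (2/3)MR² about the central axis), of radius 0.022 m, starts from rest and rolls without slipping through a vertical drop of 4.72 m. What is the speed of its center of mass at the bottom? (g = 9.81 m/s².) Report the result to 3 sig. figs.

v ≈ 7.45 m/s

With I = (2/3)MR², the ratio k = I/(MR²) is 2/3.
Pure rolling means v = ωR; then KE = ½Mv² + ½I(v/R)² = ½(1+k)Mv² = (5/6)Mv².
Setting Mgh = (5/6)Mv² gives v = √(2gh/(1+k)) = √(2·9.81·4.72/1.667) ≈ 7.45 m/s.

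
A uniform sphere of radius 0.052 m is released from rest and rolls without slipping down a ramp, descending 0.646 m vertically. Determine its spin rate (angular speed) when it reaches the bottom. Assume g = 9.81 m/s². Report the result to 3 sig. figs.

ω ≈ 57.9 rad/s

The moment of inertia is (2/5)MR², giving k ≡ I/(MR²) = 0.4.
The rolling condition ω = v/R makes the rotational term ½I(v/R)² = ½kMv², so KE_total = ½(1+k)Mv² = (7/10)Mv².
Energy conservation Mgh = ½(1+k)Mv² gives v = √(2gh/(1+k)) = √(2 × 9.81 × 0.646 / 1.4) = 3.009 m/s.
The angular speed follows from ω = v/R = 3.009/0.052 ≈ 57.9 rad/s.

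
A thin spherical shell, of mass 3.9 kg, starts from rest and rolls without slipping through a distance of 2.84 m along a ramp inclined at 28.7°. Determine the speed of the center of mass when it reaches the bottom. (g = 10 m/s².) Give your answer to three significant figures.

v ≈ 4.05 m/s

Here I = (2/3)MR², so the shape factor k = I/(MR²) = 2/3.
The rolling condition ω = v/R makes the rotational term ½I(v/R)² = ½kMv², so KE_total = ½(1+k)Mv² = (5/6)Mv².
The vertical drop is h = L sinθ = 2.84 × sin28.7° = 1.364 m.
Setting Mgh = (5/6)Mv² gives v = √(2gh/(1+k)) = √(2·10·1.364/1.667) ≈ 4.05 m/s.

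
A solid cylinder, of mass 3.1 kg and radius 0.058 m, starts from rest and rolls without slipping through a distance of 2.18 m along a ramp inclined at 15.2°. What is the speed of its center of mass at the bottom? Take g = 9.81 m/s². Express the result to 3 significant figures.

With I = (1/2)MR², the ratio k = I/(MR²) is 0.5.
Rolling without slipping gives ω = v/R, so the total kinetic energy is ½Mv² + ½Iω² = ½(1+k)Mv² = (3/4)Mv².
The vertical drop is h = L sinθ = 2.18 × sin15.2° = 0.5716 m.
Energy conservation: Mgh = (3/4)Mv², so v = √(2gh/(1+k)) = √(2 × 9.81 × 0.5716 / 1.5) ≈ 2.73 m/s.

v ≈ 2.73 m/s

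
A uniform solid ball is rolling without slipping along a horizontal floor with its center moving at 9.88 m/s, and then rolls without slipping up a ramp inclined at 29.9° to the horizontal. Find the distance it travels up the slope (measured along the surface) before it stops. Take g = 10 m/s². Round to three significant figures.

d ≈ 13.7 m

For this body I = (2/5)MR², i.e. k = I/(MR²) = 0.4.
Rolling without slipping gives ω = v/R, so the total kinetic energy is ½Mv² + ½Iω² = ½(1+k)Mv² = (7/10)Mv².
Setting this equal to Mgh gives the vertical rise h = (1+k)v₀²/(2g) = 1.4×9.88²/(2×10) = 6.833 m.
Along the incline, d = h/sinθ = 6.833/sin29.9° ≈ 13.7 m.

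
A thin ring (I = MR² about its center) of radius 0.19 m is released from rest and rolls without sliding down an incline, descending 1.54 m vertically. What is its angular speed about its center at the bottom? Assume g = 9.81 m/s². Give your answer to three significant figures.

ω ≈ 20.5 rad/s

For this body I = MR², i.e. k = I/(MR²) = 1.
Rolling without slipping gives ω = v/R, so the total kinetic energy is ½Mv² + ½Iω² = ½(1+k)Mv² = Mv².
Energy conservation Mgh = ½(1+k)Mv² gives v = √(2gh/(1+k)) = √(2 × 9.81 × 1.54 / 2) = 3.887 m/s.
Then ω = v/R = 3.887 / 0.19 ≈ 20.5 rad/s.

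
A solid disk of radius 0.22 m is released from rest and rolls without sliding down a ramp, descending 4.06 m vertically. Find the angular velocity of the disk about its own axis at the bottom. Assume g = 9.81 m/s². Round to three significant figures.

The moment of inertia is (1/2)MR², giving k ≡ I/(MR²) = 0.5.
The rolling condition ω = v/R makes the rotational term ½I(v/R)² = ½kMv², so KE_total = ½(1+k)Mv² = (3/4)Mv².
Energy conservation Mgh = ½(1+k)Mv² gives v = √(2gh/(1+k)) = √(2 × 9.81 × 4.06 / 1.5) = 7.287 m/s.
Then ω = v/R = 7.287 / 0.22 ≈ 33.1 rad/s.

ω ≈ 33.1 rad/s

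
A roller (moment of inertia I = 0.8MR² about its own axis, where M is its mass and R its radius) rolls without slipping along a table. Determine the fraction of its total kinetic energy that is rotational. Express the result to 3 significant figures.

fraction ≈ 0.444

Here I = 0.8MR², so the shape factor k = I/(MR²) = 0.8.
Since ω = v/R, the translational part is ½Mv² and the rotational part is ½I(v/R)² = ½kMv²; the total is ½(1+k)Mv².
The rotational fraction is therefore k/(1+k) = 0.8/1.8 ≈ 0.444.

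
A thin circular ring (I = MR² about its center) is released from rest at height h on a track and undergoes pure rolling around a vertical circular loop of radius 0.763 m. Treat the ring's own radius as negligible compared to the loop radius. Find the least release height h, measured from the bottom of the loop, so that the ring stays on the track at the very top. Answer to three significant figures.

Here I = MR², so the shape factor k = I/(MR²) = 1.
At the top, contact is just lost when gravity alone supplies the centripetal force: Mg = Mv_top²/r, i.e. v_top² = gr.
With ω = v/R, the kinetic energy at speed v is ½(1+k)Mv² = Mv².
Energy conservation from release (height h) to the top (height 2r): Mgh = Mg(2r) + M·gr.
Thus h_min = 2r + (1+k)r/2 = r(2 + 2/2) = 0.763 × 3 ≈ 2.29 m.

h_min ≈ 2.29 m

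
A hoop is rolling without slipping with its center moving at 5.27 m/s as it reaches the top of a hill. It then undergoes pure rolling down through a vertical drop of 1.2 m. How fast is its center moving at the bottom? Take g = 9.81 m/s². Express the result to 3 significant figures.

With I = MR², the ratio k = I/(MR²) is 1.
Pure rolling means v = ωR; then KE = ½Mv² + ½I(v/R)² = ½(1+k)Mv² = Mv².
Conserving energy between top and bottom: Mv² = Mv₀² + Mgh, hence v² = v₀² + 2gh/(1+k).
v = √(5.27² + 2×9.81×1.2/2) = √39.54 ≈ 6.29 m/s.

v ≈ 6.29 m/s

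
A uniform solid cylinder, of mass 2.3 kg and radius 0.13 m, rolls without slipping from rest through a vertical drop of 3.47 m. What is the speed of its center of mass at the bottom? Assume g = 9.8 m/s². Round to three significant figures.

The moment of inertia is (1/2)MR², giving k ≡ I/(MR²) = 0.5.
The rolling condition ω = v/R makes the rotational term ½I(v/R)² = ½kMv², so KE_total = ½(1+k)Mv² = (3/4)Mv².
Energy conservation: Mgh = (3/4)Mv², so v = √(2gh/(1+k)) = √(2 × 9.8 × 3.47 / 1.5) ≈ 6.73 m/s.

v ≈ 6.73 m/s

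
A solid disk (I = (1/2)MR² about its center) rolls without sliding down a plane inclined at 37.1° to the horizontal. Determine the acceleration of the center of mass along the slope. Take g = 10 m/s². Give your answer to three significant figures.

a ≈ 4.02 m/s²

The moment of inertia is (1/2)MR², giving k ≡ I/(MR²) = 0.5.
Newton's second law down the slope: Mg sinθ − f = Ma. The torque equation fR = Iα (with α = a/R) gives f = kMa.
Eliminating f: Mg sinθ = (1+k)Ma, so a = g sinθ/(1+k) = 10 × sin37.1° / 1.5 ≈ 4.02 m/s².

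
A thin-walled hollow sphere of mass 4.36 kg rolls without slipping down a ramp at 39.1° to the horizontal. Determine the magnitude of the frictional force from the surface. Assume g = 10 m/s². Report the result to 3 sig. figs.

f ≈ 11.0 N

With I = (2/3)MR², the ratio k = I/(MR²) is 2/3.
Along the incline Mg sinθ − f = Ma, and torque about the center fR = Iα = kMR²(a/R) gives f = kMa.
Combining, a = g sinθ/(1+k) and f = kMa = kMg sinθ/(1+k).
f = (2/3) × 4.36 × 10 × sin39.1° / 1.667 ≈ 11.0 N.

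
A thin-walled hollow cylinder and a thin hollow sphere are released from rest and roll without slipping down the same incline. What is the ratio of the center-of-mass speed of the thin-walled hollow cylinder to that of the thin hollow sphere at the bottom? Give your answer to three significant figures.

v_ratio ≈ 0.913

Each satisfies Mgh = ½(1+k)Mv² with k = I/(MR²), so v ∝ 1/√(1+k).
For the thin-walled hollow cylinder k = 1; for the thin hollow sphere k = 2/3.
v₁/v₂ = √((1+k₂)/(1+k₁)) = √(1.667/2) ≈ 0.913.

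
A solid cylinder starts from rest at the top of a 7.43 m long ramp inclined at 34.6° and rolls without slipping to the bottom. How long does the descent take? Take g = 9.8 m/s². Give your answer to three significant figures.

t ≈ 2.00 s

Here I = (1/2)MR², so the shape factor k = I/(MR²) = 0.5.
Translational: Mg sinθ − f = Ma. Rotational about the CM: fR = Iα = kMRa, so f = kMa.
Hence a = g sinθ/(1+k) = 9.8×sin34.6°/1.5 = 3.71 m/s².
Starting from rest, L = ½at², so t = √(2L/a) = √(2×7.43/3.71) ≈ 2.00 s.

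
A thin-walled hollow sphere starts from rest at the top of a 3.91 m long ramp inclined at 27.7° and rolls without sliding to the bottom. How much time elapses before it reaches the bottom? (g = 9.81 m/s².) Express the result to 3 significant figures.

The moment of inertia is (2/3)MR², giving k ≡ I/(MR²) = 2/3.
Along the incline Mg sinθ − f = Ma, and torque about the center fR = Iα = kMR²(a/R) gives f = kMa.
Hence a = g sinθ/(1+k) = 9.81×sin27.7°/1.667 = 2.736 m/s².
Starting from rest, L = ½at², so t = √(2L/a) = √(2×3.91/2.736) ≈ 1.69 s.

t ≈ 1.69 s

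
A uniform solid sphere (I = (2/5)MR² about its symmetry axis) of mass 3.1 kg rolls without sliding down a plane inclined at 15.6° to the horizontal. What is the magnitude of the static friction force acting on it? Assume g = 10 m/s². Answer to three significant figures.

f ≈ 2.38 N

Here I = (2/5)MR², so the shape factor k = I/(MR²) = 0.4.
Newton's second law down the slope: Mg sinθ − f = Ma. The torque equation fR = Iα (with α = a/R) gives f = kMa.
Combining, a = g sinθ/(1+k) and f = kMa = kMg sinθ/(1+k).
f = 0.4 × 3.1 × 10 × sin15.6° / 1.4 ≈ 2.38 N.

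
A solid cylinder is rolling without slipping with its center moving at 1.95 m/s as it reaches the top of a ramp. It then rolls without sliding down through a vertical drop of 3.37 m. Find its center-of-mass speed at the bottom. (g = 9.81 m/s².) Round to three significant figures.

v ≈ 6.92 m/s

For this body I = (1/2)MR², i.e. k = I/(MR²) = 0.5.
The rolling condition ω = v/R makes the rotational term ½I(v/R)² = ½kMv², so KE_total = ½(1+k)Mv² = (3/4)Mv².
Conserving energy between top and bottom: (3/4)Mv² = (3/4)Mv₀² + Mgh, hence v² = v₀² + 2gh/(1+k).
v = √(1.95² + 2×9.81×3.37/1.5) = √47.88 ≈ 6.92 m/s.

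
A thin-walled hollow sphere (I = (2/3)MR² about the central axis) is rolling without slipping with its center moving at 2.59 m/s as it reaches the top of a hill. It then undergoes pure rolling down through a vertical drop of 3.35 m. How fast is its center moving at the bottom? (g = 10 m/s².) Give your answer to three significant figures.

v ≈ 6.85 m/s

With I = (2/3)MR², the ratio k = I/(MR²) is 2/3.
Rolling without slipping gives ω = v/R, so the total kinetic energy is ½Mv² + ½Iω² = ½(1+k)Mv² = (5/6)Mv².
Energy conservation: (5/6)Mv₀² + Mgh = (5/6)Mv², so v² = v₀² + 2gh/(1+k).
v = √(2.59² + 2×10×3.35/1.667) = √46.91 ≈ 6.85 m/s.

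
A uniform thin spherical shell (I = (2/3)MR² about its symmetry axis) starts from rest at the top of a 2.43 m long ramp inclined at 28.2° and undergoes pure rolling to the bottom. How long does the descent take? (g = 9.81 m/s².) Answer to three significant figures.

t ≈ 1.32 s

For this body I = (2/3)MR², i.e. k = I/(MR²) = 2/3.
Translational: Mg sinθ − f = Ma. Rotational about the CM: fR = Iα = kMRa, so f = kMa.
Hence a = g sinθ/(1+k) = 9.81×sin28.2°/1.667 = 2.781 m/s².
Starting from rest, L = ½at², so t = √(2L/a) = √(2×2.43/2.781) ≈ 1.32 s.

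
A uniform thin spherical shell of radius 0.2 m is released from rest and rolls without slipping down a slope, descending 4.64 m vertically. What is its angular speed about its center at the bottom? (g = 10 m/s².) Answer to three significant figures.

ω ≈ 37.3 rad/s

The moment of inertia is (2/3)MR², giving k ≡ I/(MR²) = 2/3.
Pure rolling means v = ωR; then KE = ½Mv² + ½I(v/R)² = ½(1+k)Mv² = (5/6)Mv².
Energy conservation Mgh = ½(1+k)Mv² gives v = √(2gh/(1+k)) = √(2 × 10 × 4.64 / 1.667) = 7.462 m/s.
The angular speed follows from ω = v/R = 7.462/0.2 ≈ 37.3 rad/s.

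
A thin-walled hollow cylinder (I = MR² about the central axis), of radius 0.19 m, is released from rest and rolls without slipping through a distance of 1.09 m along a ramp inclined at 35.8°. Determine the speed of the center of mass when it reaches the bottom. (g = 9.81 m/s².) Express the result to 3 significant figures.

With I = MR², the ratio k = I/(MR²) is 1.
Since it rolls without slipping, ω = v/R and KE = ½Mv² + ½Iω² = ½(1+k)Mv² = Mv².
The vertical drop is h = L sinθ = 1.09 × sin35.8° = 0.6376 m.
Energy conservation: Mgh = Mv², so v = √(2gh/(1+k)) = √(2 × 9.81 × 0.6376 / 2) ≈ 2.50 m/s.

v ≈ 2.50 m/s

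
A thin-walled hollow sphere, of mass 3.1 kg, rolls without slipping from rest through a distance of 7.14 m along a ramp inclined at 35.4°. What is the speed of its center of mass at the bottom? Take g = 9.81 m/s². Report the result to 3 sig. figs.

v ≈ 6.98 m/s

Here I = (2/3)MR², so the shape factor k = I/(MR²) = 2/3.
Since it rolls without slipping, ω = v/R and KE = ½Mv² + ½Iω² = ½(1+k)Mv² = (5/6)Mv².
The vertical drop is h = L sinθ = 7.14 × sin35.4° = 4.136 m.
Setting Mgh = (5/6)Mv² gives v = √(2gh/(1+k)) = √(2·9.81·4.136/1.667) ≈ 6.98 m/s.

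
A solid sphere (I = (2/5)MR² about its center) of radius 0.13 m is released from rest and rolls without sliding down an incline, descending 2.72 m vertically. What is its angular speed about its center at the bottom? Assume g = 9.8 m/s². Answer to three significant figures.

For this body I = (2/5)MR², i.e. k = I/(MR²) = 0.4.
Pure rolling means v = ωR; then KE = ½Mv² + ½I(v/R)² = ½(1+k)Mv² = (7/10)Mv².
Energy conservation Mgh = ½(1+k)Mv² gives v = √(2gh/(1+k)) = √(2 × 9.8 × 2.72 / 1.4) = 6.171 m/s.
The angular speed follows from ω = v/R = 6.171/0.13 ≈ 47.5 rad/s.

ω ≈ 47.5 rad/s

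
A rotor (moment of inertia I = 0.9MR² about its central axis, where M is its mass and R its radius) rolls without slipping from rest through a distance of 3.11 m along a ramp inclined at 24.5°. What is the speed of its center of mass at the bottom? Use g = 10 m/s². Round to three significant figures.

v ≈ 3.68 m/s

The moment of inertia is 0.9MR², giving k ≡ I/(MR²) = 0.9.
Rolling without slipping gives ω = v/R, so the total kinetic energy is ½Mv² + ½Iω² = ½(1+k)Mv² = (19/20)Mv².
The vertical drop is h = L sinθ = 3.11 × sin24.5° = 1.29 m.
Energy conservation: Mgh = (19/20)Mv², so v = √(2gh/(1+k)) = √(2 × 10 × 1.29 / 1.9) ≈ 3.68 m/s.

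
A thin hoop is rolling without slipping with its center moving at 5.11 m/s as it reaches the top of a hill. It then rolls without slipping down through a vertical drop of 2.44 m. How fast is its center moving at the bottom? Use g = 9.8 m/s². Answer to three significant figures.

v ≈ 7.07 m/s

With I = MR², the ratio k = I/(MR²) is 1.
Rolling without slipping gives ω = v/R, so the total kinetic energy is ½Mv² + ½Iω² = ½(1+k)Mv² = Mv².
Conserving energy between top and bottom: Mv² = Mv₀² + Mgh, hence v² = v₀² + 2gh/(1+k).
v = √(5.11² + 2×9.8×2.44/2) = √50.02 ≈ 7.07 m/s.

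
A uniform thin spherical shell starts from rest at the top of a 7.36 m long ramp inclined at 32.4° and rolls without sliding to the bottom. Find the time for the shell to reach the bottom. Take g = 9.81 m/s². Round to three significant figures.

t ≈ 2.16 s

The moment of inertia is (2/3)MR², giving k ≡ I/(MR²) = 2/3.
Translational: Mg sinθ − f = Ma. Rotational about the CM: fR = Iα = kMRa, so f = kMa.
Hence a = g sinθ/(1+k) = 9.81×sin32.4°/1.667 = 3.154 m/s².
With constant a from rest, t = √(2L/a) = √(2·7.36/3.154) ≈ 2.16 s.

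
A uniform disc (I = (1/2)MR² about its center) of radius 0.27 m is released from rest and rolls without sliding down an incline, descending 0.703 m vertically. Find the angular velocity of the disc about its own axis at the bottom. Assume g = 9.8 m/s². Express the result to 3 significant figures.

The moment of inertia is (1/2)MR², giving k ≡ I/(MR²) = 0.5.
The rolling condition ω = v/R makes the rotational term ½I(v/R)² = ½kMv², so KE_total = ½(1+k)Mv² = (3/4)Mv².
Energy conservation Mgh = ½(1+k)Mv² gives v = √(2gh/(1+k)) = √(2 × 9.8 × 0.703 / 1.5) = 3.031 m/s.
The angular speed follows from ω = v/R = 3.031/0.27 ≈ 11.2 rad/s.

ω ≈ 11.2 rad/s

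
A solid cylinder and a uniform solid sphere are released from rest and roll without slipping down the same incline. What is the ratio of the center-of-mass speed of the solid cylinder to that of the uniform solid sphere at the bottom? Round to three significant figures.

v_ratio ≈ 0.966

Each satisfies Mgh = ½(1+k)Mv² with k = I/(MR²), so v ∝ 1/√(1+k).
For the solid cylinder k = 0.5; for the uniform solid sphere k = 0.4.
v₁/v₂ = √((1+k₂)/(1+k₁)) = √(1.4/1.5) ≈ 0.966.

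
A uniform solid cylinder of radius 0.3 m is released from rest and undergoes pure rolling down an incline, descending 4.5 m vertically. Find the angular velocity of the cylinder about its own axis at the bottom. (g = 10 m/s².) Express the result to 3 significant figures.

Here I = (1/2)MR², so the shape factor k = I/(MR²) = 0.5.
Since it rolls without slipping, ω = v/R and KE = ½Mv² + ½Iω² = ½(1+k)Mv² = (3/4)Mv².
Energy conservation Mgh = ½(1+k)Mv² gives v = √(2gh/(1+k)) = √(2 × 10 × 4.5 / 1.5) = 7.746 m/s.
The angular speed follows from ω = v/R = 7.746/0.3 ≈ 25.8 rad/s.

ω ≈ 25.8 rad/s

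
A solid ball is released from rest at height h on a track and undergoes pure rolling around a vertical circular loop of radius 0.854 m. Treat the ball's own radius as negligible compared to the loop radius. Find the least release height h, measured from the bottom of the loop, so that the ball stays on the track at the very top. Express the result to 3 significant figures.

h_min ≈ 2.31 m

Here I = (2/5)MR², so the shape factor k = I/(MR²) = 0.4.
At the top, contact is just lost when gravity alone supplies the centripetal force: Mg = Mv_top²/r, i.e. v_top² = gr.
With ω = v/R, the kinetic energy at speed v is ½(1+k)Mv² = (7/10)Mv².
Energy conservation from release (height h) to the top (height 2r): Mgh = Mg(2r) + (7/10)M·gr.
Thus h_min = 2r + (1+k)r/2 = r(2 + 1.4/2) = 0.854 × 2.7 ≈ 2.31 m.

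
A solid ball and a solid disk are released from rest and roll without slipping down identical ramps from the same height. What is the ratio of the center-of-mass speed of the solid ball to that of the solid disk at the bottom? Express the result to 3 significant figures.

Each satisfies Mgh = ½(1+k)Mv² with k = I/(MR²), so v ∝ 1/√(1+k).
For the solid ball k = 0.4; for the solid disk k = 0.5.
v₁/v₂ = √((1+k₂)/(1+k₁)) = √(1.5/1.4) ≈ 1.04.

v_ratio ≈ 1.04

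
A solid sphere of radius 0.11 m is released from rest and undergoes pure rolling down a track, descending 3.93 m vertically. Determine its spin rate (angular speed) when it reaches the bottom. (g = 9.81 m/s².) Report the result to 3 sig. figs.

ω ≈ 67.5 rad/s

For this body I = (2/5)MR², i.e. k = I/(MR²) = 0.4.
The rolling condition ω = v/R makes the rotational term ½I(v/R)² = ½kMv², so KE_total = ½(1+k)Mv² = (7/10)Mv².
Energy conservation Mgh = ½(1+k)Mv² gives v = √(2gh/(1+k)) = √(2 × 9.81 × 3.93 / 1.4) = 7.421 m/s.
The angular speed follows from ω = v/R = 7.421/0.11 ≈ 67.5 rad/s.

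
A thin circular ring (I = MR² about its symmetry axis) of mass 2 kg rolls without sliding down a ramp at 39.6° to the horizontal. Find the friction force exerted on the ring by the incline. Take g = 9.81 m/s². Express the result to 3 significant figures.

f ≈ 6.25 N

The moment of inertia is MR², giving k ≡ I/(MR²) = 1.
Translational: Mg sinθ − f = Ma. Rotational about the CM: fR = Iα = kMRa, so f = kMa.
Combining, a = g sinθ/(1+k) and f = kMa = kMg sinθ/(1+k).
f = 1 × 2 × 9.81 × sin39.6° / 2 ≈ 6.25 N.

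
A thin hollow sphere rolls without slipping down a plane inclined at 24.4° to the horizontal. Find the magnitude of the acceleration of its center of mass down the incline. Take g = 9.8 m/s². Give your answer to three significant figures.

The moment of inertia is (2/3)MR², giving k ≡ I/(MR²) = 2/3.
Translational: Mg sinθ − f = Ma. Rotational about the CM: fR = Iα = kMRa, so f = kMa.
Eliminating f: Mg sinθ = (1+k)Ma, so a = g sinθ/(1+k) = 9.8 × sin24.4° / 1.667 ≈ 2.43 m/s².

a ≈ 2.43 m/s²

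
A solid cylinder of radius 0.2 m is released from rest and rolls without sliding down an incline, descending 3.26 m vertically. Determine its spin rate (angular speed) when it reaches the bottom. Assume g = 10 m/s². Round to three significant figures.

ω ≈ 33.0 rad/s

Here I = (1/2)MR², so the shape factor k = I/(MR²) = 0.5.
The rolling condition ω = v/R makes the rotational term ½I(v/R)² = ½kMv², so KE_total = ½(1+k)Mv² = (3/4)Mv².
Energy conservation Mgh = ½(1+k)Mv² gives v = √(2gh/(1+k)) = √(2 × 10 × 3.26 / 1.5) = 6.593 m/s.
Then ω = v/R = 6.593 / 0.2 ≈ 33.0 rad/s.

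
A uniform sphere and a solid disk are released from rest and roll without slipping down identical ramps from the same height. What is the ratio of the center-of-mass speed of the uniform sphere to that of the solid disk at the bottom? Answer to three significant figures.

v_ratio ≈ 1.04

Each satisfies Mgh = ½(1+k)Mv² with k = I/(MR²), so v ∝ 1/√(1+k).
For the uniform sphere k = 0.4; for the solid disk k = 0.5.
v₁/v₂ = √((1+k₂)/(1+k₁)) = √(1.5/1.4) ≈ 1.04.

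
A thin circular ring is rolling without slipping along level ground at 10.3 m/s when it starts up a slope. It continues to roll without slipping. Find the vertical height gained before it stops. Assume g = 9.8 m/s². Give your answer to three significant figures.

The moment of inertia is MR², giving k ≡ I/(MR²) = 1.
Since it rolls without slipping, ω = v/R and KE = ½Mv² + ½Iω² = ½(1+k)Mv² = Mv².
All of this converts to potential energy at the highest point: Mv₀² = Mgh.
Thus h = (1+k)v₀²/(2g) = 2 × 10.3² / (2 × 9.8) ≈ 10.8 m.

h ≈ 10.8 m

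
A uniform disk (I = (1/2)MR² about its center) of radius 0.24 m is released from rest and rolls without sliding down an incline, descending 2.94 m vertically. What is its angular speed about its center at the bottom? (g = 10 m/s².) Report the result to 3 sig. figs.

ω ≈ 26.1 rad/s

Here I = (1/2)MR², so the shape factor k = I/(MR²) = 0.5.
Pure rolling means v = ωR; then KE = ½Mv² + ½I(v/R)² = ½(1+k)Mv² = (3/4)Mv².
Energy conservation Mgh = ½(1+k)Mv² gives v = √(2gh/(1+k)) = √(2 × 10 × 2.94 / 1.5) = 6.261 m/s.
Then ω = v/R = 6.261 / 0.24 ≈ 26.1 rad/s.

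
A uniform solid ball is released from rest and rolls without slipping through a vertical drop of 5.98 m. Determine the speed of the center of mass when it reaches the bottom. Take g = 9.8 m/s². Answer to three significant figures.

Here I = (2/5)MR², so the shape factor k = I/(MR²) = 0.4.
Rolling without slipping gives ω = v/R, so the total kinetic energy is ½Mv² + ½Iω² = ½(1+k)Mv² = (7/10)Mv².
Energy conservation: Mgh = (7/10)Mv², so v = √(2gh/(1+k)) = √(2 × 9.8 × 5.98 / 1.4) ≈ 9.15 m/s.

v ≈ 9.15 m/s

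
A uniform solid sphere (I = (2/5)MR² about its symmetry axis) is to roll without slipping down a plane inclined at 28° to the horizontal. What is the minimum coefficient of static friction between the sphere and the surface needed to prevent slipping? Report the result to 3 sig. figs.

μ_min ≈ 0.152

Here I = (2/5)MR², so the shape factor k = I/(MR²) = 0.4.
Translational: Mg sinθ − f = Ma. Rotational about the CM: fR = Iα = kMRa, so f = kMa.
These give a = g sinθ/(1+k) and the required friction f = kMg sinθ/(1+k).
The normal force is N = Mg cosθ, so μ_min = f/N = k tanθ/(1+k).
μ_min = 0.4 × tan28° / 1.4 ≈ 0.152.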